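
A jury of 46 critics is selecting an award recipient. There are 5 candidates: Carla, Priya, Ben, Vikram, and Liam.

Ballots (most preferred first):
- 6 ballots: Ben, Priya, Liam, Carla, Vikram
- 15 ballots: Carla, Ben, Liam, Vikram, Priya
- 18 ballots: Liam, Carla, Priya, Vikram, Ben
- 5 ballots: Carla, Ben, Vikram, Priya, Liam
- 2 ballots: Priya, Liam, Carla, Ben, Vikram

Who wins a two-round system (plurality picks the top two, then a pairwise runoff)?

Round 1 first-place votes: Carla 20, Priya 2, Ben 6, Vikram 0, Liam 18. Carla and Liam advance.
Runoff: Carla is ranked above Liam on 20 ballots, Liam above Carla on 26.

Liam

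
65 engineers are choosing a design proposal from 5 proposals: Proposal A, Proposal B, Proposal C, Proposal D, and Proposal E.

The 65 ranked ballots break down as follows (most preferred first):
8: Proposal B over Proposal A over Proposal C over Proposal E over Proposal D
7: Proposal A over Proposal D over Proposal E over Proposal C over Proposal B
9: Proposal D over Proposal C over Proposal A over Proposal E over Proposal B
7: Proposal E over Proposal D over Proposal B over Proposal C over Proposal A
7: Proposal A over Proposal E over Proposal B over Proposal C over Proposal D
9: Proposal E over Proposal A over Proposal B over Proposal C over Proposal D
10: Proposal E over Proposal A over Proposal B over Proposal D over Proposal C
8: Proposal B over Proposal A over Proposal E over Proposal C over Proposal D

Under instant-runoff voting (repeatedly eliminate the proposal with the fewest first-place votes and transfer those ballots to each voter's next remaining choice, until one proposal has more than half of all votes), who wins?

Proposal A

Round 1: Proposal A 14, Proposal B 16, Proposal C 0, Proposal D 9, Proposal E 26. Proposal C eliminated.
Round 2: Proposal A 14, Proposal B 16, Proposal D 9, Proposal E 26. Proposal D eliminated.
Round 3: Proposal A 23, Proposal B 16, Proposal E 26. Proposal B eliminated.
Round 4: Proposal A 39, Proposal E 26. Proposal A has a majority (≥33).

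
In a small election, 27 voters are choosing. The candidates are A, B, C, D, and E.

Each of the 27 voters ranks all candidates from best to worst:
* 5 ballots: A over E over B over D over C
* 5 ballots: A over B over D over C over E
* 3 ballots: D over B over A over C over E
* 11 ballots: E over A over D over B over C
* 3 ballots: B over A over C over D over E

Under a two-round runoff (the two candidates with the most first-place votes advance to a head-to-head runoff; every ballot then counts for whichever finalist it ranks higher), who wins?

A

Round 1 first-place votes: A 10, B 3, C 0, D 3, E 11. E and A advance.
Runoff: E is ranked above A on 11 ballots, A above E on 16.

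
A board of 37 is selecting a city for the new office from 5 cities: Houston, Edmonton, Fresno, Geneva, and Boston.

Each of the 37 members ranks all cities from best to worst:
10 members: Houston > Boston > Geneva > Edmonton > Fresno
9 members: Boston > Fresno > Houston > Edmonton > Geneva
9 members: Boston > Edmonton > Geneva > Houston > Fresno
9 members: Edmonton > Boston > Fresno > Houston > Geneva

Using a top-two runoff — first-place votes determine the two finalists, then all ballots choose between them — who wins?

Boston

Round 1 first-place votes: Houston 10, Edmonton 9, Fresno 0, Geneva 0, Boston 18. Boston and Houston advance.
Runoff: Boston is ranked above Houston on 27 ballots, Houston above Boston on 10.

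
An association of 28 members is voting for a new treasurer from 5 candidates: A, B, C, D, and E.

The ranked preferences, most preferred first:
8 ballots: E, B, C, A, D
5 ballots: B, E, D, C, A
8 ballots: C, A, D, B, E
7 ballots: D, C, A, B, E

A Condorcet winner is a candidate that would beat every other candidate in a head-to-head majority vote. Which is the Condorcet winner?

C

C vs A: 28–0
C vs B: 15–13
C vs D: 16–12
C vs E: 15–13
C beats every other candidate.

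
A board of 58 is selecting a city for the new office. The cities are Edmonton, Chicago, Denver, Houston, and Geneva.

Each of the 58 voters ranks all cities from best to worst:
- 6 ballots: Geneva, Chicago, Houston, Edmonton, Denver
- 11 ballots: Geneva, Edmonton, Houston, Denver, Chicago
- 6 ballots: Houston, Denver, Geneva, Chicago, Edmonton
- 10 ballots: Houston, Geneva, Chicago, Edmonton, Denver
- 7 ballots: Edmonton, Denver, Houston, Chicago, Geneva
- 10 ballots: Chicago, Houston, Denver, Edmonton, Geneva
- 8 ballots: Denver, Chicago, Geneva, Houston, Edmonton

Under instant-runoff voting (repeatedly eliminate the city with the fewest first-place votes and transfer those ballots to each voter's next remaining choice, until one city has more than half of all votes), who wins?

Round 1: Edmonton 7, Chicago 10, Denver 8, Houston 16, Geneva 17. Edmonton eliminated.
Round 2: Chicago 10, Denver 15, Houston 16, Geneva 17. Chicago eliminated.
Round 3: Denver 15, Houston 26, Geneva 17. Denver eliminated.
Round 4: Houston 33, Geneva 25. Houston has a majority (≥30).

Houston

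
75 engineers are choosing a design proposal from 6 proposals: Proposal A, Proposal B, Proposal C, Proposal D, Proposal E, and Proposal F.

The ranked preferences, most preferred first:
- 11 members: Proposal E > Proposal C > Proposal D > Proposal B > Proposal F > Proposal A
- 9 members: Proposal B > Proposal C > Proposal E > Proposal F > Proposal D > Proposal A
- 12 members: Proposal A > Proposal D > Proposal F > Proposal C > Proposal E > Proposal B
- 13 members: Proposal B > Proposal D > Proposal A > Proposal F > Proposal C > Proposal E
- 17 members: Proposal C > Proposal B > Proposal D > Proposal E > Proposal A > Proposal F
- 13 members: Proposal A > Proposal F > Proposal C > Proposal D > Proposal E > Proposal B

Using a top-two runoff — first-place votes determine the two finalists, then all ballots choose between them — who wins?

Round 1 first-place votes: Proposal A 25, Proposal B 22, Proposal C 17, Proposal D 0, Proposal E 11, Proposal F 0. Proposal A and Proposal B advance.
Runoff: Proposal A is ranked above Proposal B on 25 ballots, Proposal B above Proposal A on 50.

Proposal B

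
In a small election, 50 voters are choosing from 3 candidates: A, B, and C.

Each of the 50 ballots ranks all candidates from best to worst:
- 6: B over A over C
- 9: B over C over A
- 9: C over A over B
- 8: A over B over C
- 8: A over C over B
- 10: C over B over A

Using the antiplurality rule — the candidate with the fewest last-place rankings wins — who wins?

Last-place votes: A 19, B 17, C 14.

C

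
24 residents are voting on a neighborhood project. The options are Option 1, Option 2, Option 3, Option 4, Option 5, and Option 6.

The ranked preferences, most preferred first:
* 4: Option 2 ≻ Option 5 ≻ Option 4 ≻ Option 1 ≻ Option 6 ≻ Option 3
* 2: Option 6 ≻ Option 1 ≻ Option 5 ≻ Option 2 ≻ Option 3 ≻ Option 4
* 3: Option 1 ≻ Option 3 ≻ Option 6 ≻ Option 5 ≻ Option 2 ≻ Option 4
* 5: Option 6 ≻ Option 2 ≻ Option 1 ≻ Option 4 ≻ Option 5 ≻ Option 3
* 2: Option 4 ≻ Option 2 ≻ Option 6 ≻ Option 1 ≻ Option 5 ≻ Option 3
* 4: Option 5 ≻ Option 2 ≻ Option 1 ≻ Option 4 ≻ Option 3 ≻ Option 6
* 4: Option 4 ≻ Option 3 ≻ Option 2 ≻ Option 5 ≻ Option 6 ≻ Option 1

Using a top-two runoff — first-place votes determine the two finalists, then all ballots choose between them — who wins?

Option 4

Round 1 first-place votes: Option 1 3, Option 2 4, Option 3 0, Option 4 6, Option 5 4, Option 6 7. Option 6 and Option 4 advance.
Runoff: Option 6 is ranked above Option 4 on 10 ballots, Option 4 above Option 6 on 14.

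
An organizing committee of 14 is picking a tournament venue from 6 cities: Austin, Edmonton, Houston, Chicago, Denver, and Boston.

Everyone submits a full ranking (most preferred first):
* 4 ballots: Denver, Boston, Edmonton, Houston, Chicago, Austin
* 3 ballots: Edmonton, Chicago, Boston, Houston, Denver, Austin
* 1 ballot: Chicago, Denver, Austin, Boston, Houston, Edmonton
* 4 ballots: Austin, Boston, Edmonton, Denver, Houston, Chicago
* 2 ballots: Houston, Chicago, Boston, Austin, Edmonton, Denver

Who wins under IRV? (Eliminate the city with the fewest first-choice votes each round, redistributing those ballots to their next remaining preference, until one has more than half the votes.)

Round 1: Austin 4, Edmonton 3, Houston 2, Chicago 1, Denver 4, Boston 0. Boston eliminated.
Round 2: Austin 4, Edmonton 3, Houston 2, Chicago 1, Denver 4. Chicago eliminated.
Round 3: Austin 4, Edmonton 3, Houston 2, Denver 5. Houston eliminated.
Round 4: Austin 6, Edmonton 3, Denver 5. Edmonton eliminated.
Round 5: Austin 6, Denver 8. Denver has a majority (≥8).

Denver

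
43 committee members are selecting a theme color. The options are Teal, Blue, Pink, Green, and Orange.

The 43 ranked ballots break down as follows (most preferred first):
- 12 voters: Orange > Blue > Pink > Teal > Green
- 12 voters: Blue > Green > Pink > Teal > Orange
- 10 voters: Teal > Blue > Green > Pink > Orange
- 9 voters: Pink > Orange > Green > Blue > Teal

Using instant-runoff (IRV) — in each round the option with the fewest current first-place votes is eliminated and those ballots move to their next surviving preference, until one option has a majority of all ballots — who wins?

Blue

Round 1: Teal 10, Blue 12, Pink 9, Green 0, Orange 12. Green eliminated.
Round 2: Teal 10, Blue 12, Pink 9, Orange 12. Pink eliminated.
Round 3: Teal 10, Blue 12, Orange 21. Teal eliminated.
Round 4: Blue 22, Orange 21. Blue has a majority (≥22).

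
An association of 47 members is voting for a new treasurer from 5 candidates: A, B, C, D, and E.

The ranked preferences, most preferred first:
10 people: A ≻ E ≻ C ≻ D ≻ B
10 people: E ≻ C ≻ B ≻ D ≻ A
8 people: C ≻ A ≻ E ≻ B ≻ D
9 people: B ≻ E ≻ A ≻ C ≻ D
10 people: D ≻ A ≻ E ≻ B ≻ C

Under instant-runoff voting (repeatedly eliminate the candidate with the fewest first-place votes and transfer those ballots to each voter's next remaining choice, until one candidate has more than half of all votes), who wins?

A

Round 1: A 10, B 9, C 8, D 10, E 10. C eliminated.
Round 2: A 18, B 9, D 10, E 10. B eliminated.
Round 3: A 18, D 10, E 19. D eliminated.
Round 4: A 28, E 19. A has a majority (≥24).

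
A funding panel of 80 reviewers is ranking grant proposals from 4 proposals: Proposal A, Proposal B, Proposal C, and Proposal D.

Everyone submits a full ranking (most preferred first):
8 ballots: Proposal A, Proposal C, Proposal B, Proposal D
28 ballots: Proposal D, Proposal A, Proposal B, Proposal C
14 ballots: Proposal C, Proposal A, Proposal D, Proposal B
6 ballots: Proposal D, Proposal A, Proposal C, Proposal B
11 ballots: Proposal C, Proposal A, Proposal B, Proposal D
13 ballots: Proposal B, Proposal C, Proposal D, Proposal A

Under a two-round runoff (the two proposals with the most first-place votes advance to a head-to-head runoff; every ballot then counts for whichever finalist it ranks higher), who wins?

Proposal C

Round 1 first-place votes: Proposal A 8, Proposal B 13, Proposal C 25, Proposal D 34. Proposal D and Proposal C advance.
Runoff: Proposal D is ranked above Proposal C on 34 ballots, Proposal C above Proposal D on 46.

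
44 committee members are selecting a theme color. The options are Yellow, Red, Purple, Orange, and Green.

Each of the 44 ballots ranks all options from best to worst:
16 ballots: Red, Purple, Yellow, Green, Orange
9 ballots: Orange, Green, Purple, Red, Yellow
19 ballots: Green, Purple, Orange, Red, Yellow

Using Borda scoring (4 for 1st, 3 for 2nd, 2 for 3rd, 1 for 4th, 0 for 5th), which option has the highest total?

Purple

Yellow: 16×2 + 9×0 + 19×0 = 32
Red: 16×4 + 9×1 + 19×1 = 92
Purple: 16×3 + 9×2 + 19×3 = 123
Orange: 16×0 + 9×4 + 19×2 = 74
Green: 16×1 + 9×3 + 19×4 = 119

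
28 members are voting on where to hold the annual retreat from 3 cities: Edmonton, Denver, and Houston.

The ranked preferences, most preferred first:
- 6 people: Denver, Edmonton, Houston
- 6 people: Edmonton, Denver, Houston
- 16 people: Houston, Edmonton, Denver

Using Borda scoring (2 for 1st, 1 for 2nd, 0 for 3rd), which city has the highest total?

Edmonton

Edmonton: 6×1 + 6×2 + 16×1 = 34
Denver: 6×2 + 6×1 + 16×0 = 18
Houston: 6×0 + 6×0 + 16×2 = 32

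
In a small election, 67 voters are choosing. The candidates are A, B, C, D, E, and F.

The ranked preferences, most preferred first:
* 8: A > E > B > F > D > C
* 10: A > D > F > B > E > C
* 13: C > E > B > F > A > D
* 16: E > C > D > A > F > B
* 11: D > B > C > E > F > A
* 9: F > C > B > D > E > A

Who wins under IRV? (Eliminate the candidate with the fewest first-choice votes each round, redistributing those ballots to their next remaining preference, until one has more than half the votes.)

Round 1: A 18, B 0, C 13, D 11, E 16, F 9. B eliminated.
Round 2: A 18, C 13, D 11, E 16, F 9. F eliminated.
Round 3: A 18, C 22, D 11, E 16. D eliminated.
Round 4: A 18, C 33, E 16. E eliminated.
Round 5: A 18, C 49. C has a majority (≥34).

C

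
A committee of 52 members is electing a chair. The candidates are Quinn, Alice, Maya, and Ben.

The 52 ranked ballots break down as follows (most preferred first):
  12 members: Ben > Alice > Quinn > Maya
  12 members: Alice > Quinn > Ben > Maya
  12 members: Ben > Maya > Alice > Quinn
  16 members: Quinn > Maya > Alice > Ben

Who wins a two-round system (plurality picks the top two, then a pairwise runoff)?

Round 1 first-place votes: Quinn 16, Alice 12, Maya 0, Ben 24. Ben and Quinn advance.
Runoff: Ben is ranked above Quinn on 24 ballots, Quinn above Ben on 28.

Quinn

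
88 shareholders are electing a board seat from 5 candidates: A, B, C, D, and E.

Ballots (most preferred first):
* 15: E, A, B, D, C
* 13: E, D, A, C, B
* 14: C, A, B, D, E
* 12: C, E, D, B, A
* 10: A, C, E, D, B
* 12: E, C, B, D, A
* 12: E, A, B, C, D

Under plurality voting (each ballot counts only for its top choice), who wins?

First-place votes: A 10, B 0, C 26, D 0, E 52.

E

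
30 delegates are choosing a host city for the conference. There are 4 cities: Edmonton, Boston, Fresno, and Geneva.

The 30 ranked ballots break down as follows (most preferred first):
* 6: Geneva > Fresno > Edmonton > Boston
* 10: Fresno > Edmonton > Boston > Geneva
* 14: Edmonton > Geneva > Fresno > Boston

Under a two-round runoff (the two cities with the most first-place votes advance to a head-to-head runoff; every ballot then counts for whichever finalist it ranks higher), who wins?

Round 1 first-place votes: Edmonton 14, Boston 0, Fresno 10, Geneva 6. Edmonton and Fresno advance.
Runoff: Edmonton is ranked above Fresno on 14 ballots, Fresno above Edmonton on 16.

Fresno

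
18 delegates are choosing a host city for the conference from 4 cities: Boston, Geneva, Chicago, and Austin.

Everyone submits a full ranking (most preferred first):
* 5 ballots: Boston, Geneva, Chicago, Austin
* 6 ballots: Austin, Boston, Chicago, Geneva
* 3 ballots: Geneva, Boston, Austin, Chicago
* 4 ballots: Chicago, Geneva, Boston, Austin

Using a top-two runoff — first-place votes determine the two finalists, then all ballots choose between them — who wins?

Boston

Round 1 first-place votes: Boston 5, Geneva 3, Chicago 4, Austin 6. Austin and Boston advance.
Runoff: Austin is ranked above Boston on 6 ballots, Boston above Austin on 12.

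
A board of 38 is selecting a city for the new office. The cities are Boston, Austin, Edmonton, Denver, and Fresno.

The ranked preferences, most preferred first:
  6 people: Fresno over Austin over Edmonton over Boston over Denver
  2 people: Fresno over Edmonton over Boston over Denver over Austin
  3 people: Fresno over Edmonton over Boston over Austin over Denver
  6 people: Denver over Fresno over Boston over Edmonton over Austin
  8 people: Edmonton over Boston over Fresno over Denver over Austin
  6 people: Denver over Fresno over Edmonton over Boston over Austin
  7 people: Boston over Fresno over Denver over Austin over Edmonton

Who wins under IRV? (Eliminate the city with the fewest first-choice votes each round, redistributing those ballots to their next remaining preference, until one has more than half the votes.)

Round 1: Boston 7, Austin 0, Edmonton 8, Denver 12, Fresno 11. Austin eliminated.
Round 2: Boston 7, Edmonton 8, Denver 12, Fresno 11. Boston eliminated.
Round 3: Edmonton 8, Denver 12, Fresno 18. Edmonton eliminated.
Round 4: Denver 12, Fresno 26. Fresno has a majority (≥20).

Fresno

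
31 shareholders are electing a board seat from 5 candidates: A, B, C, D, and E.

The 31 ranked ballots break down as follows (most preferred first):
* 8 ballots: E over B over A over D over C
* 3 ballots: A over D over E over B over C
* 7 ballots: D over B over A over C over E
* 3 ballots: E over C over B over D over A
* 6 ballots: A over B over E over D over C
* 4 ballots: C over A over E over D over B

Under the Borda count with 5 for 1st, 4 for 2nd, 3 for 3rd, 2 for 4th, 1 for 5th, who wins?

A: 8×3 + 3×5 + 7×3 + 3×1 + 6×5 + 4×4 = 109
B: 8×4 + 3×2 + 7×4 + 3×3 + 6×4 + 4×1 = 103
C: 8×1 + 3×1 + 7×2 + 3×4 + 6×1 + 4×5 = 63
D: 8×2 + 3×4 + 7×5 + 3×2 + 6×2 + 4×2 = 89
E: 8×5 + 3×3 + 7×1 + 3×5 + 6×3 + 4×3 = 101

A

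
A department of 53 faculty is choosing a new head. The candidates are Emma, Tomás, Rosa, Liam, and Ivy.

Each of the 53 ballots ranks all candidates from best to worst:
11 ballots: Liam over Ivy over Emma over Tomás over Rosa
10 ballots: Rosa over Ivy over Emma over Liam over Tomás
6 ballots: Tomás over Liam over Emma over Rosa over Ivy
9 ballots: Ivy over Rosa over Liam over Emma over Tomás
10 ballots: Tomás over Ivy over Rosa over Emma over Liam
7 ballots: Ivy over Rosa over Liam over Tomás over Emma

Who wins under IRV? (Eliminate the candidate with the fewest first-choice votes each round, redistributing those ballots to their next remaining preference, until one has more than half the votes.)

Round 1: Emma 0, Tomás 16, Rosa 10, Liam 11, Ivy 16. Emma eliminated.
Round 2: Tomás 16, Rosa 10, Liam 11, Ivy 16. Rosa eliminated.
Round 3: Tomás 16, Liam 11, Ivy 26. Liam eliminated.
Round 4: Tomás 16, Ivy 37. Ivy has a majority (≥27).

Ivy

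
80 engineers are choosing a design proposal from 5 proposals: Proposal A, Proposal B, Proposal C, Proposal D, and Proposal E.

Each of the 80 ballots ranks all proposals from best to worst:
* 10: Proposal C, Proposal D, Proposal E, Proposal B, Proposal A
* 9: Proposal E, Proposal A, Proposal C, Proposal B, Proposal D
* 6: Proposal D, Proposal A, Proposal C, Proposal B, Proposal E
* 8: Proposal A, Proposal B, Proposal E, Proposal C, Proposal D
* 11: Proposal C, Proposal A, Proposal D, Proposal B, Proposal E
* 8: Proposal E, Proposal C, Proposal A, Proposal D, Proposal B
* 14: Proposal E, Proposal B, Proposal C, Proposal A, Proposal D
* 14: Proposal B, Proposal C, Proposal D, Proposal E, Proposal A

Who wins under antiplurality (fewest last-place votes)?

Last-place votes: Proposal A 24, Proposal B 8, Proposal C 0, Proposal D 31, Proposal E 17.

Proposal C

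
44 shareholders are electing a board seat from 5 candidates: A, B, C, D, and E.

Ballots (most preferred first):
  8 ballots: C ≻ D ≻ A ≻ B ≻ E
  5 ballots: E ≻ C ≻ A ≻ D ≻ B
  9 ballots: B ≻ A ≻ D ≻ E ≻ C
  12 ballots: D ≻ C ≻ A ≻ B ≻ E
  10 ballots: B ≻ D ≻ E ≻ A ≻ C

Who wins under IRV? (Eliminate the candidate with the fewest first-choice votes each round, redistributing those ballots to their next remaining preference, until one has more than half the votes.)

C

Round 1: A 0, B 19, C 8, D 12, E 5. A eliminated.
Round 2: B 19, C 8, D 12, E 5. E eliminated.
Round 3: B 19, C 13, D 12. D eliminated.
Round 4: B 19, C 25. C has a majority (≥23).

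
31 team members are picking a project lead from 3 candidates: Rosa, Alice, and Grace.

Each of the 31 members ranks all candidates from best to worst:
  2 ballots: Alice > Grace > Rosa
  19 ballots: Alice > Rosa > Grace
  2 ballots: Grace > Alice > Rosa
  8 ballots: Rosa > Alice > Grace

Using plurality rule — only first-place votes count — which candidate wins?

First-place votes: Rosa 8, Alice 21, Grace 2.

Alice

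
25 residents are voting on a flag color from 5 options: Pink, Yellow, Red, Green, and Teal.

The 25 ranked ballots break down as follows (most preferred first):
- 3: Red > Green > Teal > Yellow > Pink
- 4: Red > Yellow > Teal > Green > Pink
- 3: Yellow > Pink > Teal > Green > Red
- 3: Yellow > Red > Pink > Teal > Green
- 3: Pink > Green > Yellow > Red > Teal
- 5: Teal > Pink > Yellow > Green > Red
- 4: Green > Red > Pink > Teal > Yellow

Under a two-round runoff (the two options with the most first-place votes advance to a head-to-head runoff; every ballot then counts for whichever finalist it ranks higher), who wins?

Yellow

Round 1 first-place votes: Pink 3, Yellow 6, Red 7, Green 4, Teal 5. Red and Yellow advance.
Runoff: Red is ranked above Yellow on 11 ballots, Yellow above Red on 14.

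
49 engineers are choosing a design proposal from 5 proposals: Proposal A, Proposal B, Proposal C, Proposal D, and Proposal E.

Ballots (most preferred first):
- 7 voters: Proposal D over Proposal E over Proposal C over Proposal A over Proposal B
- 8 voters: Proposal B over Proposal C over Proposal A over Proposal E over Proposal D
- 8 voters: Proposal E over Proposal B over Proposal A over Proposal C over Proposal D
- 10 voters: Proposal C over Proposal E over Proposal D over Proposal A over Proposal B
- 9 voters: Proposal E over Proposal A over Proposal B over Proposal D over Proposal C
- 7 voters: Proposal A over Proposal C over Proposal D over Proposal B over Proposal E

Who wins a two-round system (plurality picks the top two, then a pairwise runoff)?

Round 1 first-place votes: Proposal A 7, Proposal B 8, Proposal C 10, Proposal D 7, Proposal E 17. Proposal E and Proposal C advance.
Runoff: Proposal E is ranked above Proposal C on 24 ballots, Proposal C above Proposal E on 25.

Proposal C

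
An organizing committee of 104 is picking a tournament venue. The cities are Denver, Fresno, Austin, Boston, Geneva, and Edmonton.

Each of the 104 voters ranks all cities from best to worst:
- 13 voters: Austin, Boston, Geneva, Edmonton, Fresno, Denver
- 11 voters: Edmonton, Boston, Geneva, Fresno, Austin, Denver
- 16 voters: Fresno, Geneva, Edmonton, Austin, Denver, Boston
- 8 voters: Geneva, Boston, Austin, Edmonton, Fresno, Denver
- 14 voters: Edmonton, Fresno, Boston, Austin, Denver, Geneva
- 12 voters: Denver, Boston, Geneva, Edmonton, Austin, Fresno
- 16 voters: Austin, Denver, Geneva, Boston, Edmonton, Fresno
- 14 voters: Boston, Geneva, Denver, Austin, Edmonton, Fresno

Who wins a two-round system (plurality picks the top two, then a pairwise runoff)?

Round 1 first-place votes: Denver 12, Fresno 16, Austin 29, Boston 14, Geneva 8, Edmonton 25. Austin and Edmonton advance.
Runoff: Austin is ranked above Edmonton on 51 ballots, Edmonton above Austin on 53.

Edmonton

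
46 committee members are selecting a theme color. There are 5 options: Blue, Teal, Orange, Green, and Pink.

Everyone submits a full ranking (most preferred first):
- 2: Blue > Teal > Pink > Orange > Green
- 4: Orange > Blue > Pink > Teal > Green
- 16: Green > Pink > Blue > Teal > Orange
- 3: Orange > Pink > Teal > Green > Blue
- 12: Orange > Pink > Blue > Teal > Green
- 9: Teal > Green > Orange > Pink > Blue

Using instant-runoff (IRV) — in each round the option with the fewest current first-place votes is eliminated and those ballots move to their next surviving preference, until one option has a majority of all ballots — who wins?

Green

Round 1: Blue 2, Teal 9, Orange 19, Green 16, Pink 0. Pink eliminated.
Round 2: Blue 2, Teal 9, Orange 19, Green 16. Blue eliminated.
Round 3: Teal 11, Orange 19, Green 16. Teal eliminated.
Round 4: Orange 21, Green 25. Green has a majority (≥24).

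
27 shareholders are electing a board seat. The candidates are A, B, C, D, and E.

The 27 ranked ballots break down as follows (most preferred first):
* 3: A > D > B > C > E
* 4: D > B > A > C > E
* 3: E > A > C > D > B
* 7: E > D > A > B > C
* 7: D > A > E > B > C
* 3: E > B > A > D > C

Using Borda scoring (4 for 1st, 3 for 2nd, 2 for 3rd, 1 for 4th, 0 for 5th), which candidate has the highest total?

A: 3×4 + 4×2 + 3×3 + 7×2 + 7×3 + 3×2 = 70
B: 3×2 + 4×3 + 3×0 + 7×1 + 7×1 + 3×3 = 41
C: 3×1 + 4×1 + 3×2 + 7×0 + 7×0 + 3×0 = 13
D: 3×3 + 4×4 + 3×1 + 7×3 + 7×4 + 3×1 = 80
E: 3×0 + 4×0 + 3×4 + 7×4 + 7×2 + 3×4 = 66

D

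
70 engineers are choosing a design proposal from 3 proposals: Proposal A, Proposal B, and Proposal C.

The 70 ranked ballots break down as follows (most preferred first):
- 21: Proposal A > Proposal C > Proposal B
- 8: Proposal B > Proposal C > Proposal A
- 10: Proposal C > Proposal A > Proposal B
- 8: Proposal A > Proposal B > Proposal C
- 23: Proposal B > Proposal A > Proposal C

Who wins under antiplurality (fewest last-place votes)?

Last-place votes: Proposal A 8, Proposal B 31, Proposal C 31.

Proposal A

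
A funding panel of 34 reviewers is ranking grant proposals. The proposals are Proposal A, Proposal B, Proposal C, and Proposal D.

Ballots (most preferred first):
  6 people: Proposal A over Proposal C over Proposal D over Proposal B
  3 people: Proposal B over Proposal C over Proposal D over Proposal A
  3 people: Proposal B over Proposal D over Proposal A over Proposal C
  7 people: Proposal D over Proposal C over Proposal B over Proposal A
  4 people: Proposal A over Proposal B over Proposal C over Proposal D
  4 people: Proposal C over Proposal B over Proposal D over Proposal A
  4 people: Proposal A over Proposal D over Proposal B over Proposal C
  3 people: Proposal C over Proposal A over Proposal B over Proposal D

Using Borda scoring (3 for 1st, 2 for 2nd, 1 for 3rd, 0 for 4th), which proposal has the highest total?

Proposal C

Proposal A: 6×3 + 3×0 + 3×1 + 7×0 + 4×3 + 4×0 + 4×3 + 3×2 = 51
Proposal B: 6×0 + 3×3 + 3×3 + 7×1 + 4×2 + 4×2 + 4×1 + 3×1 = 48
Proposal C: 6×2 + 3×2 + 3×0 + 7×2 + 4×1 + 4×3 + 4×0 + 3×3 = 57
Proposal D: 6×1 + 3×1 + 3×2 + 7×3 + 4×0 + 4×1 + 4×2 + 3×0 = 48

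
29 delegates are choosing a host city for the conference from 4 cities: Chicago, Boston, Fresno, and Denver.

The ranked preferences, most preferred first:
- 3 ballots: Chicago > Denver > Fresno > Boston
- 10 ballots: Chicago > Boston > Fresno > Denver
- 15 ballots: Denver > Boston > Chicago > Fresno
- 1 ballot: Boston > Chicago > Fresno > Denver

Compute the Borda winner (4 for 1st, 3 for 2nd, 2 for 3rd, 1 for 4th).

Chicago: 3×4 + 10×4 + 15×2 + 1×3 = 85
Boston: 3×1 + 10×3 + 15×3 + 1×4 = 82
Fresno: 3×2 + 10×2 + 15×1 + 1×2 = 43
Denver: 3×3 + 10×1 + 15×4 + 1×1 = 80

Chicago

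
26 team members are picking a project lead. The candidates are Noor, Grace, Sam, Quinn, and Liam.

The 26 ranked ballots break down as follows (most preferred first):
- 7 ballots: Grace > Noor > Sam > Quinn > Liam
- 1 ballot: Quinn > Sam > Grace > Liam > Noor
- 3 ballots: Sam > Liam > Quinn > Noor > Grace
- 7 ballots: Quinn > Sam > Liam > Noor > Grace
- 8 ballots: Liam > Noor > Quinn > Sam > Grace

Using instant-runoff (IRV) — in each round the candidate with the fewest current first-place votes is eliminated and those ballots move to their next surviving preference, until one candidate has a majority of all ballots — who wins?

Round 1: Noor 0, Grace 7, Sam 3, Quinn 8, Liam 8. Noor eliminated.
Round 2: Grace 7, Sam 3, Quinn 8, Liam 8. Sam eliminated.
Round 3: Grace 7, Quinn 8, Liam 11. Grace eliminated.
Round 4: Quinn 15, Liam 11. Quinn has a majority (≥14).

Quinn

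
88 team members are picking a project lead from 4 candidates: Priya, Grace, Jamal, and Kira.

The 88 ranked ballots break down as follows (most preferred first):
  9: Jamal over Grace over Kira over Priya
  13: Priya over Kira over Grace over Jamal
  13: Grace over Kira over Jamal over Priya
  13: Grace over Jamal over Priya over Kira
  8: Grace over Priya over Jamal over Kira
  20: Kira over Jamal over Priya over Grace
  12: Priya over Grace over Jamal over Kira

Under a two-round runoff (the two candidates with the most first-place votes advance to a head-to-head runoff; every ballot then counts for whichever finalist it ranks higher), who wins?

Priya

Round 1 first-place votes: Priya 25, Grace 34, Jamal 9, Kira 20. Grace and Priya advance.
Runoff: Grace is ranked above Priya on 43 ballots, Priya above Grace on 45.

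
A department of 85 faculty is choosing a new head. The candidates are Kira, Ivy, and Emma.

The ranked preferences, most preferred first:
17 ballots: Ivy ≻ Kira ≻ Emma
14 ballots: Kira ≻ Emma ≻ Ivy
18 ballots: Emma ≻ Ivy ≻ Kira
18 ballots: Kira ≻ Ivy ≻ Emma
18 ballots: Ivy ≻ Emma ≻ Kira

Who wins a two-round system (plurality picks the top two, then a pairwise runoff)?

Round 1 first-place votes: Kira 32, Ivy 35, Emma 18. Ivy and Kira advance.
Runoff: Ivy is ranked above Kira on 53 ballots, Kira above Ivy on 32.

Ivy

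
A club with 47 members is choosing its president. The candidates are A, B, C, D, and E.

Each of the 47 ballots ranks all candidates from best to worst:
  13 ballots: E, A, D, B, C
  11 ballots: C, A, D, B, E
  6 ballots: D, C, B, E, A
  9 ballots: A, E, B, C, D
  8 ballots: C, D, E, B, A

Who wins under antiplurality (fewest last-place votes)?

B

Last-place votes: A 14, B 0, C 13, D 9, E 11.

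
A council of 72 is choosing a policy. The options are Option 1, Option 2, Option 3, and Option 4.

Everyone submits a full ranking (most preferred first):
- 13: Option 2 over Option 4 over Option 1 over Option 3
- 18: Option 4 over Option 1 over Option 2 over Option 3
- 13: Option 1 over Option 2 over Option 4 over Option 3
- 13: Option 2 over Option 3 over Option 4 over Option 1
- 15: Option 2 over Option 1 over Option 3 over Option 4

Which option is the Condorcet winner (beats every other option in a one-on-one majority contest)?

Option 2

Option 2 vs Option 1: 41–31
Option 2 vs Option 3: 72–0
Option 2 vs Option 4: 54–18
Option 2 beats every other option.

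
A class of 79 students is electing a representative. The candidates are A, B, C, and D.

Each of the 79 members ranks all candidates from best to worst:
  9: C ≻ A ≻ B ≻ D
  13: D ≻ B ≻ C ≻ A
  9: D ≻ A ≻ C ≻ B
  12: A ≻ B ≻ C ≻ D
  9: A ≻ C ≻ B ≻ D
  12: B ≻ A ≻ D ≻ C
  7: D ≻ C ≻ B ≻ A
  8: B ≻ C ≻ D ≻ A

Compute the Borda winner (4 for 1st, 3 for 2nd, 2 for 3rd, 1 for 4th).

A: 9×3 + 13×1 + 9×3 + 12×4 + 9×4 + 12×3 + 7×1 + 8×1 = 202
B: 9×2 + 13×3 + 9×1 + 12×3 + 9×2 + 12×4 + 7×2 + 8×4 = 214
C: 9×4 + 13×2 + 9×2 + 12×2 + 9×3 + 12×1 + 7×3 + 8×3 = 188
D: 9×1 + 13×4 + 9×4 + 12×1 + 9×1 + 12×2 + 7×4 + 8×2 = 186

B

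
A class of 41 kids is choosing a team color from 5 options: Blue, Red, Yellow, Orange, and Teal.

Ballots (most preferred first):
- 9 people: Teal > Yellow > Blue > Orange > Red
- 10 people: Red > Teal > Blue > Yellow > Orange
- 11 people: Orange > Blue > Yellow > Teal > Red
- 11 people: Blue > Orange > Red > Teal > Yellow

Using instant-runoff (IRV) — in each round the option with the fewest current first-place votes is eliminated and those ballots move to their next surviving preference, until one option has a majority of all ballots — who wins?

Round 1: Blue 11, Red 10, Yellow 0, Orange 11, Teal 9. Yellow eliminated.
Round 2: Blue 11, Red 10, Orange 11, Teal 9. Teal eliminated.
Round 3: Blue 20, Red 10, Orange 11. Red eliminated.
Round 4: Blue 30, Orange 11. Blue has a majority (≥21).

Blue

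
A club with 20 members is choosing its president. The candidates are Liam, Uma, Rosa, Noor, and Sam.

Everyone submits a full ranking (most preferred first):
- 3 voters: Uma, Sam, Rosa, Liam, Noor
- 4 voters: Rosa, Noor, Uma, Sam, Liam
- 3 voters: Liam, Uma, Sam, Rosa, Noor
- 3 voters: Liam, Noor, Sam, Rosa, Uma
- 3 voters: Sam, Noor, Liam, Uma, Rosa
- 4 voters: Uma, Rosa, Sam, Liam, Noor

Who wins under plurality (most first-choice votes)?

First-place votes: Liam 6, Uma 7, Rosa 4, Noor 0, Sam 3.

Uma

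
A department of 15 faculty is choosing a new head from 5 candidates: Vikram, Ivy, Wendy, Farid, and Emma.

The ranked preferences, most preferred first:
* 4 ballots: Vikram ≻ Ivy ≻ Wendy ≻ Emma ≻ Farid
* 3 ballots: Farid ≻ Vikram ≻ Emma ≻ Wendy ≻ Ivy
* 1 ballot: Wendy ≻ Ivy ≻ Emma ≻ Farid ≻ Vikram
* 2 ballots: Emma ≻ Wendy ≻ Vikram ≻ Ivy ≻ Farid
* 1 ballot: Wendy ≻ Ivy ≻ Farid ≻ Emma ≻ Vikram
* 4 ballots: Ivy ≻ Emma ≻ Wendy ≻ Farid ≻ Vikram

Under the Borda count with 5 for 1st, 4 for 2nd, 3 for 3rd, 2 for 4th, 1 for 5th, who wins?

Vikram: 4×5 + 3×4 + 1×1 + 2×3 + 1×1 + 4×1 = 44
Ivy: 4×4 + 3×1 + 1×4 + 2×2 + 1×4 + 4×5 = 51
Wendy: 4×3 + 3×2 + 1×5 + 2×4 + 1×5 + 4×3 = 48
Farid: 4×1 + 3×5 + 1×2 + 2×1 + 1×3 + 4×2 = 34
Emma: 4×2 + 3×3 + 1×3 + 2×5 + 1×2 + 4×4 = 48

Ivy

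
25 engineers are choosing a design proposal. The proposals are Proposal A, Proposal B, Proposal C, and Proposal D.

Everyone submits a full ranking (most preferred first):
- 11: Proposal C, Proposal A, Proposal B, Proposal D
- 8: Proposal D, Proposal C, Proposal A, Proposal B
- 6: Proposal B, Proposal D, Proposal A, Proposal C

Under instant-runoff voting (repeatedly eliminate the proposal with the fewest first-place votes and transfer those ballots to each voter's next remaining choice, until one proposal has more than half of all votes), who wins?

Round 1: Proposal A 0, Proposal B 6, Proposal C 11, Proposal D 8. Proposal A eliminated.
Round 2: Proposal B 6, Proposal C 11, Proposal D 8. Proposal B eliminated.
Round 3: Proposal C 11, Proposal D 14. Proposal D has a majority (≥13).

Proposal D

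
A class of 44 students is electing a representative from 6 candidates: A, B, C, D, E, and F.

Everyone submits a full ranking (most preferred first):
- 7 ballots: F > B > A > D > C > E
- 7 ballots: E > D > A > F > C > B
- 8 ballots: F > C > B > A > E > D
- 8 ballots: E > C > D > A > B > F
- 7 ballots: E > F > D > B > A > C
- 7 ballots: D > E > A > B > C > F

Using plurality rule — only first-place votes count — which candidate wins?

First-place votes: A 0, B 0, C 0, D 7, E 22, F 15.

E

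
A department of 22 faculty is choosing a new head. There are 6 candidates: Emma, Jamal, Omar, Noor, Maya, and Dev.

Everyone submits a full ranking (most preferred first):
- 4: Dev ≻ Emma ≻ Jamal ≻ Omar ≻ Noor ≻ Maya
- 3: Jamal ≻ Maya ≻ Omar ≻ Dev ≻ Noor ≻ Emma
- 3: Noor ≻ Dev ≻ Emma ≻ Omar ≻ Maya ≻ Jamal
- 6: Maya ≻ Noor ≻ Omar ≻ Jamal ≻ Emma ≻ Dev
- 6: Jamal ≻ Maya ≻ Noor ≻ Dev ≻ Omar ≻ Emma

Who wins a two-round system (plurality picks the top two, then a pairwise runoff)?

Jamal

Round 1 first-place votes: Emma 0, Jamal 9, Omar 0, Noor 3, Maya 6, Dev 4. Jamal and Maya advance.
Runoff: Jamal is ranked above Maya on 13 ballots, Maya above Jamal on 9.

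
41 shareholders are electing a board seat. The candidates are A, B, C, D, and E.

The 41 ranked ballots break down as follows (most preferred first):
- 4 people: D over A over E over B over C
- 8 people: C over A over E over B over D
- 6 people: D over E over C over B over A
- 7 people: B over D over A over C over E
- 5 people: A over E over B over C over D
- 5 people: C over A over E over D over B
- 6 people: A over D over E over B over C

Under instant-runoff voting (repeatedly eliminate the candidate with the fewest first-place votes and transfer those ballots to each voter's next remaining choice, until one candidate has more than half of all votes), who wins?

Round 1: A 11, B 7, C 13, D 10, E 0. E eliminated.
Round 2: A 11, B 7, C 13, D 10. B eliminated.
Round 3: A 11, C 13, D 17. A eliminated.
Round 4: C 18, D 23. D has a majority (≥21).

D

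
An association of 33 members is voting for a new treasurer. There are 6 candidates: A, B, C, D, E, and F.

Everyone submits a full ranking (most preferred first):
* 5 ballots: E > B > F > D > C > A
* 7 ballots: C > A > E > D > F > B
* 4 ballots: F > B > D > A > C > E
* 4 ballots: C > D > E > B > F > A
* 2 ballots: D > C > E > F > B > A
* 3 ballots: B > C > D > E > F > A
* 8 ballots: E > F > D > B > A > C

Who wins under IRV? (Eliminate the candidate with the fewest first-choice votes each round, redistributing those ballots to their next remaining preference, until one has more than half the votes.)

C

Round 1: A 0, B 3, C 11, D 2, E 13, F 4. A eliminated.
Round 2: B 3, C 11, D 2, E 13, F 4. D eliminated.
Round 3: B 3, C 13, E 13, F 4. B eliminated.
Round 4: C 16, E 13, F 4. F eliminated.
Round 5: C 20, E 13. C has a majority (≥17).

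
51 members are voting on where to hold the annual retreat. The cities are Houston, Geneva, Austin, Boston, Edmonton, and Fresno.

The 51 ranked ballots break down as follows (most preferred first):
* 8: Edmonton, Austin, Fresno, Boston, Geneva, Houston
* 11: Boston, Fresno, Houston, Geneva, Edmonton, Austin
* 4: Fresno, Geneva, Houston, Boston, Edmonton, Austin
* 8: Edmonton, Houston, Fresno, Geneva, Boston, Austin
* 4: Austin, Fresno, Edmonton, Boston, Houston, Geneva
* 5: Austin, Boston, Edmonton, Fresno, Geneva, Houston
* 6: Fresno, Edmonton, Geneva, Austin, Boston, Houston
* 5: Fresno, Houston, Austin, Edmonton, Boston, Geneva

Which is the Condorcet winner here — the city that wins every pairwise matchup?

Fresno vs Houston: 43–8
Fresno vs Geneva: 51–0
Fresno vs Austin: 34–17
Fresno vs Boston: 35–16
Fresno vs Edmonton: 30–21
Fresno beats every other city.

Fresno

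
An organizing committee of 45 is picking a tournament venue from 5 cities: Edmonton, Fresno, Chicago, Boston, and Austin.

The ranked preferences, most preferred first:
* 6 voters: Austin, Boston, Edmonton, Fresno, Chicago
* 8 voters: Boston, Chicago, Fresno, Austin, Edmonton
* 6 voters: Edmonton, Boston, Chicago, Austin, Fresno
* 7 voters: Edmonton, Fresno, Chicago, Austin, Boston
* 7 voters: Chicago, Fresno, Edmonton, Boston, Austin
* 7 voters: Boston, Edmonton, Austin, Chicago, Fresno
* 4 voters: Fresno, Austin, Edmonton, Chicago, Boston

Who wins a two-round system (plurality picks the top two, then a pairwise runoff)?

Edmonton

Round 1 first-place votes: Edmonton 13, Fresno 4, Chicago 7, Boston 15, Austin 6. Boston and Edmonton advance.
Runoff: Boston is ranked above Edmonton on 21 ballots, Edmonton above Boston on 24.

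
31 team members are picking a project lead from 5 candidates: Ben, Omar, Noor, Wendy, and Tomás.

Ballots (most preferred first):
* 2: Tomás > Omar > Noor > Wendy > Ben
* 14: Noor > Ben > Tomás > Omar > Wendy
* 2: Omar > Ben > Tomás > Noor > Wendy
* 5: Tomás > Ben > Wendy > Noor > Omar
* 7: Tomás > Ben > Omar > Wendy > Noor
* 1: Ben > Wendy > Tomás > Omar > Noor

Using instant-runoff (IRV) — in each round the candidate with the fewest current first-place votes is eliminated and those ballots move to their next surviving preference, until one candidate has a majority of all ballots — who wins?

Tomás

Round 1: Ben 1, Omar 2, Noor 14, Wendy 0, Tomás 14. Wendy eliminated.
Round 2: Ben 1, Omar 2, Noor 14, Tomás 14. Ben eliminated.
Round 3: Omar 2, Noor 14, Tomás 15. Omar eliminated.
Round 4: Noor 14, Tomás 17. Tomás has a majority (≥16).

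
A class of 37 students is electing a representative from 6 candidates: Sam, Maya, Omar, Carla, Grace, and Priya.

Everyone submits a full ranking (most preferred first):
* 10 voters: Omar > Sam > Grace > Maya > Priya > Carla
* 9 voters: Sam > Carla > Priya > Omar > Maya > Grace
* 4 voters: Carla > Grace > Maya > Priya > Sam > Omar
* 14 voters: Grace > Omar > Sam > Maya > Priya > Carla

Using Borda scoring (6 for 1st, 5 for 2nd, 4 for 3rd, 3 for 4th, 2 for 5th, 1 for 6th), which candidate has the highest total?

Sam

Sam: 10×5 + 9×6 + 4×2 + 14×4 = 168
Maya: 10×3 + 9×2 + 4×4 + 14×3 = 106
Omar: 10×6 + 9×3 + 4×1 + 14×5 = 161
Carla: 10×1 + 9×5 + 4×6 + 14×1 = 93
Grace: 10×4 + 9×1 + 4×5 + 14×6 = 153
Priya: 10×2 + 9×4 + 4×3 + 14×2 = 96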